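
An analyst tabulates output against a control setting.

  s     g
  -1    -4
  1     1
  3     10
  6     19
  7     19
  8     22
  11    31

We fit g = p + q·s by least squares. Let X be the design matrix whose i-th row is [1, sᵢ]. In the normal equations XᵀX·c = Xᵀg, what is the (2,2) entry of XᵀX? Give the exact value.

281

Row 2 ↔ basis s, column 2 ↔ basis s, so (XᵀX)_{2,2} = Σᵢ (s)·(s) = (-1)·(-1) + (1)·(1) + (3)·(3) + (6)·(6) + (7)·(7) + (8)·(8) + (11)·(11) = 281.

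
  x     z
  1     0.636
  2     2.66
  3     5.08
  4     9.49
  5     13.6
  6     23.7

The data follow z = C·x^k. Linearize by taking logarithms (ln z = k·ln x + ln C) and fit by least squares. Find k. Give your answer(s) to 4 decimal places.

Taking logs, ln z = k·ln x + ln C, so regress ln z on ln x.
Σln x = 6.5793, Σ(ln x)² = 9.4099, Σln z = 10.1769, Σln x·ln z = 15.4557.
Equations: 9.4099·k + 6.5793·ln C = 15.4557;  6.5793·k + 6·ln C = 10.1769.
Slope k = (n·Σln x·ln z − Σln x·Σln z)/(n·Σ(ln x)² − (Σln x)²) = (6·15.4557 − 6.5793·10.1769)/13.1729 = 1.95691; ln C = (Σln z − k·Σln x)/n = -0.44969.

k = 1.9569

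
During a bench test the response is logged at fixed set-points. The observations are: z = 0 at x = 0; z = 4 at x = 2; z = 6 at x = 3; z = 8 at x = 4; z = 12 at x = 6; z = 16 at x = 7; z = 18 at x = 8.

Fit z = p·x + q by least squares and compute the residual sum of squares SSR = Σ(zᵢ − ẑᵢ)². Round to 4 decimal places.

SSR = 2.3699

Setting ∂/∂p … = 0 gives: 178·p + 30·q = 386;  30·p + 7·q = 64.
(Σx·x = 178, Σx = 30, Σ1 = 7, Σx·z = 386, Σz = 64.)
Determinant 178·7 − 30² = 346.
p = (386·7 − 30·64)/346 = 391/173; q = (178·64 − 30·386)/346 = -94/173.
Residuals: 94/173, 4/173, -41/173, -86/173, -176/173, 125/173, 80/173; SSR = 410/173.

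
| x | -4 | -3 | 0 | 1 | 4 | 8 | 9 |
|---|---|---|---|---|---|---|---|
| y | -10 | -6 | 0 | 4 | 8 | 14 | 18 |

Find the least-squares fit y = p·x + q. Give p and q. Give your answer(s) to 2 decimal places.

p = 1.99, q = -0.26

Sums needed: Σx·x = 187, Σx = 15, Σ1 = 7.
Right-hand side: Σx·y = 368, Σy = 28.
So AᵀA·[p, q]ᵀ = Aᵀy: [[187, 15]; [15, 7]]·[p, q]ᵀ = [368, 28]ᵀ.
Eliminating q: 7·(row 1) − 15·(row 2) gives 1084·p = 7·368 − 15·28 = 2156, so p = 539/271.
Then q = (28 − 15·(539/271))/7 = -71/271.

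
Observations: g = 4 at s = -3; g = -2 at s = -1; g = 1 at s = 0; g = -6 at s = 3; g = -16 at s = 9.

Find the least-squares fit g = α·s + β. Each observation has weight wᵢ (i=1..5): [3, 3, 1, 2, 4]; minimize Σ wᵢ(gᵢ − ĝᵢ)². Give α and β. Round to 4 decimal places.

Compute the Gram sums: Σwᵢ·s·s = 372, Σwᵢ·s = 30, Σwᵢ·1 = 13.
Right-hand side: Σwᵢ·s·g = -642, Σwᵢ·g = -69.
Eliminating β: 13·(row 1) − 30·(row 2) gives 3936·α = 13·(-642) − 30·(-69) = -6276, so α = -523/328.
Then β = ((-69) − 30·(-523/328))/13 = -267/164.

α = -1.5945, β = -1.6280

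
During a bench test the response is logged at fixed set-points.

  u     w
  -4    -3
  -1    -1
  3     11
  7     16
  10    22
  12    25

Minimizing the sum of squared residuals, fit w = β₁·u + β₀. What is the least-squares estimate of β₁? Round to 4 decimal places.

Forming MᵀM = [[319, 27]; [27, 6]] and Mᵀw = [678, 70]ᵀ gives MᵀM·[β₁, β₀]ᵀ = Mᵀw.
det = 319·6 − 27² = 1185.
β₁ = (678·6 − 27·70)/1185 = 726/395; β₀ = (319·70 − 27·678)/1185 = 4024/1185.

β₁ = 1.8380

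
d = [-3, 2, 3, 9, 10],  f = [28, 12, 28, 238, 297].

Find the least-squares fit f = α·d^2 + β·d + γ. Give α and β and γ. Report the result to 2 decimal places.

Compute the Gram sums: Σd^2·d^2 = 16739, Σd^2·d = 1737, Σd^2 = 203, Σd·d = 203, Σd = 21, Σ1 = 5.
For Mᵀf: Σd^2·f = 49530, Σd·f = 5136, Σf = 603.
So MᵀM·[α, β, γ]ᵀ = Mᵀf: [[16739, 1737, 203]; [1737, 203, 21]; [203, 21, 5]]·[α, β, γ]ᵀ = [49530, 5136, 603]ᵀ.
Inverting the 3×3 Gram matrix, [α, β, γ]ᵀ = [119393/40274, -3231/20137, 2833/3098]ᵀ.

α = 2.96, β = -0.16, γ = 0.91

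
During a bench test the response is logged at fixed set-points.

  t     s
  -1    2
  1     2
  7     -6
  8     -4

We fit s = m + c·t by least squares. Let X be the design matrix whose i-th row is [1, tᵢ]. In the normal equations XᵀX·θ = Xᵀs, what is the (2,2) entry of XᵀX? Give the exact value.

Row 2 ↔ basis t, column 2 ↔ basis t, so (XᵀX)_{2,2} = Σᵢ (t)·(t) = (-1)·(-1) + (1)·(1) + (7)·(7) + (8)·(8) = 115.

115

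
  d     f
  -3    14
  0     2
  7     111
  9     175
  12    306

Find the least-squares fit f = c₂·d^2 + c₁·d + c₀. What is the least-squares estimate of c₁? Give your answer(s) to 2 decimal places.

c₁ = 1.73

MᵀM·[c₂, c₁, c₀]ᵀ = Mᵀf reads: 29779·c₂ + 2773·c₁ + 283·c₀ = 63804;  2773·c₂ + 283·c₁ + 25·c₀ = 5982;  283·c₂ + 25·c₁ + 5·c₀ = 608.
(Σd^2·d^2 = 29779, Σd^2·d = 2773, Σd^2 = 283, Σd·d = 283, Σd = 25, Σ1 = 5, Σd^2·f = 63804, Σd·f = 5982, Σf = 608.)
Row-reducing yields c₂ = 270239/137544, c₁ = 238417/137544, c₀ = 39623/22924.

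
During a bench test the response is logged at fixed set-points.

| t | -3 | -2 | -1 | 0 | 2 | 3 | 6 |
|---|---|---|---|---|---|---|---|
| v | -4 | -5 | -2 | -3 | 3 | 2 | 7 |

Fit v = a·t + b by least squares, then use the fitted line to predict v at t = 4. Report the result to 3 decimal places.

v̂ = 4.106

Setting ∂/∂a … = 0 gives: 63·a + 5·b = 78;  5·a + 7·b = -2.
Δ = 63·7 − 5² = 416.
a = (78·7 − 5·(-2))/416 = 139/104; b = (63·(-2) − 5·78)/416 = -129/104.
At t = 4: v̂ = (139/104)·(4) + (-129/104)·(1) = 427/104.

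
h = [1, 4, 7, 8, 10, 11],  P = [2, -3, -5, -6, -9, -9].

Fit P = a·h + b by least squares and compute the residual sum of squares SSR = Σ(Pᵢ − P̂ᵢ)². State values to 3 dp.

Normal-equation sums: Σh·h = 351, Σh = 41, Σ1 = 6.
Moment sums: Σh·P = -282, ΣP = -30.
Eliminating b: 6·(row 1) − 41·(row 2) gives 425·a = 6·(-282) − 41·(-30) = -462, so a = -462/425.
Then b = ((-30) − 41·(-462/425))/6 = 1032/425.
Residuals: 56/85, -27/25, 77/425, 114/425, -237/425, 9/17; SSR = 976/425.

SSR = 2.296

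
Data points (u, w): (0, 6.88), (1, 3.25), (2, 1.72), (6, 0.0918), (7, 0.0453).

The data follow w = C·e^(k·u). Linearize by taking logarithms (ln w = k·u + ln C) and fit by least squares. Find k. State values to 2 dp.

k = -0.72

With ln wᵢ as the transformed response and uᵢ as the regressor:
Σu = 16.0000, Σ(u)² = 90.0000, Σln w = -1.8330, Σu·ln w = -33.7267.
Equations: 90.0000·k + 16.0000·ln C = -33.7267;  16.0000·k + 5·ln C = -1.8330.
Δ = 90.0000·5 − (16.0000)² = 194.0000; k = (-33.7267·5 − 16.0000·-1.8330)/194.0000 = -0.71807, ln C = (90.0000·-1.8330 − 16.0000·-33.7267)/194.0000 = 1.93123.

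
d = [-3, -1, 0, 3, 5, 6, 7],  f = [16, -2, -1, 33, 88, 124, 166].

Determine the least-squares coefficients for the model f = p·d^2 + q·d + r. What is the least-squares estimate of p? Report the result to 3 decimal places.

The normal equations are: 4485·p + 683·q + 129·r = 15237;  683·p + 129·q + 17·r = 2399;  129·p + 17·q + 7·r = 424.
(Σd^2·d^2 = 4485, Σd^2·d = 683, Σd^2 = 129, Σd·d = 129, Σd = 17, Σ1 = 7, Σd^2·f = 15237, Σd·f = 2399, Σf = 424.)
Row-reducing yields p = 507093/168658, q = 495489/168658, r = -166237/84329.

p = 3.007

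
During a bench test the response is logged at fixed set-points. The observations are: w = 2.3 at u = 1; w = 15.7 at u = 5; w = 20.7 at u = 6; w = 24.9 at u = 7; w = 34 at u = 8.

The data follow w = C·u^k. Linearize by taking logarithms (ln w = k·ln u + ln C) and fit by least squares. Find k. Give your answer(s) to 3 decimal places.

k = 1.253

Taking logs, ln w = k·ln u + ln C, so regress ln w on ln u.
Σln u = 7.4265, Σ(ln u)² = 13.9113, Σln w = 13.3579, Σln u·ln w = 23.4498.
Equations: 13.9113·k + 7.4265·ln C = 23.4498;  7.4265·k + 5·ln C = 13.3579.
Slope k = (n·Σln u·ln w − Σln u·Σln w)/(n·Σ(ln u)² − (Σln u)²) = (5·23.4498 − 7.4265·13.3579)/14.4030 = 1.25291; ln C = (Σln w − k·Σln u)/n = 0.81062.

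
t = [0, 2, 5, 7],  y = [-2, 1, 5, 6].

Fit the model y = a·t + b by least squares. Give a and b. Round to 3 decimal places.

a = 1.172, b = -1.603

Forming MᵀM = [[78, 14]; [14, 4]] and Mᵀy = [69, 10]ᵀ gives MᵀM·[a, b]ᵀ = Mᵀy.
Eliminating b: 4·(row 1) − 14·(row 2) gives 116·a = 4·69 − 14·10 = 136, so a = 34/29.
Then b = (10 − 14·(34/29))/4 = -93/58.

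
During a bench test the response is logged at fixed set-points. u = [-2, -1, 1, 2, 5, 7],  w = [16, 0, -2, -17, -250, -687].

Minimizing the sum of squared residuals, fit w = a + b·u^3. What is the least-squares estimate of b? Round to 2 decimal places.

Forming XᵀX = [[6, 468]; [468, 133404]] and Xᵀw = [-940, -267157]ᵀ gives XᵀX·[a, b]ᵀ = Xᵀw.
Δ = 6·133404 − 468² = 581400.
a = ((-940)·133404 − 468·(-267157))/581400 = -30857/48450; b = (6·(-267157) − 468·(-940))/581400 = -193837/96900.

b = -2.00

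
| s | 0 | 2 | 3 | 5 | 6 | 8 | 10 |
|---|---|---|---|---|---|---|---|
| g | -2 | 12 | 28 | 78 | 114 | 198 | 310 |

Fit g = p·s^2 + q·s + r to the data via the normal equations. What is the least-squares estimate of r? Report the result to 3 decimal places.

Compute the Gram sums: Σs^2·s^2 = 16114, Σs^2·s = 1888, Σs^2 = 238, Σs·s = 238, Σs = 34, Σ1 = 7.
And Σs^2·g = 50026, Σs·g = 5866, Σg = 738.
Row-reducing yields p = 85525/28371, q = 1387/1351, r = -58210/28371.

r = -2.052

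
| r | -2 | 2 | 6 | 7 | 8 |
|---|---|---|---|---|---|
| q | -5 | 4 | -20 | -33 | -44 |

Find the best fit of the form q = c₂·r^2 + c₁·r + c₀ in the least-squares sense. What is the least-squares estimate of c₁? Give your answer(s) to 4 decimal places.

Entries of AᵀA: Σr^2·r^2 = 7825, Σr^2·r = 1071, Σr^2 = 157, Σr·r = 157, Σr = 21, Σ1 = 5.
Moment sums: Σr^2·q = -5157, Σr·q = -685, Σq = -98.
Solving the 3×3 system (Gaussian elimination) gives c₂ = -76397/74438, c₁ = 23035/10634, c₀ = 10102/2863.

c₁ = 2.1662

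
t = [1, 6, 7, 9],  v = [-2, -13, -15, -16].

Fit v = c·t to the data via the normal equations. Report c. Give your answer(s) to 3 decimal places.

Forming MᵀM = [[167]] and Mᵀv = [-329]ᵀ gives MᵀM·[c]ᵀ = Mᵀv.
c = (-329)/167 = -1.97006.

c = -1.970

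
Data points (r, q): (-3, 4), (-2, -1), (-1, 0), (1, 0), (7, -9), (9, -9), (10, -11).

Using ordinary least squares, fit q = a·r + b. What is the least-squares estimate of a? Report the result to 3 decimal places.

a = -1.022

Forming AᵀA = [[245, 21]; [21, 7]] and Aᵀq = [-264, -26]ᵀ gives AᵀA·[a, b]ᵀ = Aᵀq.
Eliminating b: 7·(row 1) − 21·(row 2) gives 1274·a = 7·(-264) − 21·(-26) = -1302, so a = -93/91.
Then b = ((-26) − 21·(-93/91))/7 = -59/91.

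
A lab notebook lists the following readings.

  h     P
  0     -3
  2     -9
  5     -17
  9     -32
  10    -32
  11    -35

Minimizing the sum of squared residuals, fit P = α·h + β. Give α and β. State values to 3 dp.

α = -2.982, β = -2.943

Normal-equation sums: Σh·h = 331, Σh = 37, Σ1 = 6.
For XᵀP: Σh·P = -1096, ΣP = -128.
Normal equations: [[331, 37]; [37, 6]]·[α, β]ᵀ = [-1096, -128]ᵀ.
Eliminating β: 6·(row 1) − 37·(row 2) gives 617·α = 6·(-1096) − 37·(-128) = -1840, so α = -1840/617.
Then β = ((-128) − 37·(-1840/617))/6 = -1816/617.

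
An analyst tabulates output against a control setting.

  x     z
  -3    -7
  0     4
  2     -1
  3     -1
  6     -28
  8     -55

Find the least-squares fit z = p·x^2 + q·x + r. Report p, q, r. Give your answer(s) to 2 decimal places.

Sums needed: Σx^2·x^2 = 5570, Σx^2·x = 736, Σx^2 = 122, Σx·x = 122, Σx = 16, Σ1 = 6.
And Σx^2·z = -4604, Σx·z = -592, Σz = -88.
So MᵀM·[p, q, r]ᵀ = Mᵀz: [[5570, 736, 122]; [736, 122, 16]; [122, 16, 6]]·[p, q, r]ᵀ = [-4604, -592, -88]ᵀ.
Row-reducing yields p = -1367/1365, q = 928/1365, r = 1767/455.

p = -1.00, q = 0.68, r = 3.88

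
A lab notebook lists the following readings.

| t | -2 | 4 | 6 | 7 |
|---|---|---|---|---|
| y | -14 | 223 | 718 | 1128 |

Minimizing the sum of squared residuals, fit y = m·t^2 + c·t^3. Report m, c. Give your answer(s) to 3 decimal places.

m = 1.938, c = 3.008

AᵀA·[m, c]ᵀ = Aᵀy reads: 3969·m + 25575·c = 84632;  25575·m + 168465·c = 556376.
(Σt^2·t^2 = 3969, Σt^2·t^3 = 25575, Σt^3·t^3 = 168465, Σt^2·y = 84632, Σt^3·y = 556376.)
Δ = 3969·168465 − 25575² = 14556960.
m = (84632·168465 − 25575·556376)/14556960 = 10687/5514; c = (3969·556376 − 25575·84632)/14556960 = 912353/303270.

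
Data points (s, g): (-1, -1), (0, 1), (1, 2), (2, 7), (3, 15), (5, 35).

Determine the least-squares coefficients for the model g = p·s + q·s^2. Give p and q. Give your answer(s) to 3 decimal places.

Normal-equation sums: Σs·s = 40, Σs·s^2 = 160, Σs^2·s^2 = 724.
And Σs·g = 237, Σs^2·g = 1039.
Δ = 40·724 − 160² = 3360.
p = (237·724 − 160·1039)/3360 = 191/120; q = (40·1039 − 160·237)/3360 = 13/12.

p = 1.592, q = 1.083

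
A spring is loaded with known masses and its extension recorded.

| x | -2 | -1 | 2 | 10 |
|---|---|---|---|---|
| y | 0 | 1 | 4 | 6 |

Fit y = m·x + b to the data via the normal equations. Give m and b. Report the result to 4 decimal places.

m = 0.4761, b = 1.6789

From the data, Σx·x = 109, Σx = 9, Σ1 = 4.
Right-hand side: Σx·y = 67, Σy = 11.
AᵀA·[m, b]ᵀ = Aᵀy becomes [[109, 9]; [9, 4]]·[m, b]ᵀ = [67, 11]ᵀ.
det = 109·4 − 9² = 355.
m = (67·4 − 9·11)/355 = 169/355; b = (109·11 − 9·67)/355 = 596/355.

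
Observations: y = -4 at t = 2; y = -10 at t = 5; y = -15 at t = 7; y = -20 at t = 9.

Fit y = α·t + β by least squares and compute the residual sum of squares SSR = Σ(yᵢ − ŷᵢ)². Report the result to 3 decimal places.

Entries of XᵀX: Σt·t = 159, Σt = 23, Σ1 = 4.
Right-hand side: Σt·y = -343, Σy = -49.
Normal equations: [[159, 23]; [23, 4]]·[α, β]ᵀ = [-343, -49]ᵀ.
Δ = 159·4 − 23² = 107.
α = ((-343)·4 − 23·(-49))/107 = -245/107; β = (159·(-49) − 23·(-343))/107 = 98/107.
Residuals: -36/107, 57/107, 12/107, -33/107; SSR = 54/107.

SSR = 0.505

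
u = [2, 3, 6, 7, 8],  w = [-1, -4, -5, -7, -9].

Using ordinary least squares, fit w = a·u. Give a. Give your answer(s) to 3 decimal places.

Compute the Gram sums: Σu·u = 162.
Right-hand side: Σu·w = -165.
Normal equations: [[162]]·[a]ᵀ = [-165]ᵀ.
Hence a = -165 / 162 ≈ -1.01852.

a = -1.019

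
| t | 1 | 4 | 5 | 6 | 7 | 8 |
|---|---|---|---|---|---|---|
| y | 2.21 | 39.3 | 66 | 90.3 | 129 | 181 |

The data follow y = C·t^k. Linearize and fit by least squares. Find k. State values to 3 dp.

Linearized form: ln y = k·ln t + ln C. From the 6 transformed points,
AᵀA = [[15.8331, 8.8128]; [8.8128, 6]], rhs = [40.1677, 23.2153]ᵀ  (here Σln t = 8.8128, Σ(ln t)² = 15.8331, Σln y = 23.2153, Σln t·ln y = 40.1677).
Slope k = (n·Σln t·ln y − Σln t·Σln y)/(n·Σ(ln t)² − (Σln t)²) = (6·40.1677 − 8.8128·23.2153)/17.3327 = 2.10083; ln C = (Σln y − k·Σln t)/n = 0.78351.

k = 2.101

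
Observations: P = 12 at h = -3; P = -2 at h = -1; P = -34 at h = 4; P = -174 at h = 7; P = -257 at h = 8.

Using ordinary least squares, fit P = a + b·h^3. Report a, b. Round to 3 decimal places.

With design matrix M, MᵀM = [[5, 891]; [891, 384619]] and MᵀP = [-455, -193764]ᵀ.
Determinant 5·384619 − 891² = 1129214.
a = ((-455)·384619 − 891·(-193764))/1129214 = -2357921/1129214; b = (5·(-193764) − 891·(-455))/1129214 = -563415/1129214.

a = -2.088, b = -0.499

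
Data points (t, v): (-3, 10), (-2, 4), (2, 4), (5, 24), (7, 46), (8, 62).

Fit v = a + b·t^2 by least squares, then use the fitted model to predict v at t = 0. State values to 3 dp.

The normal equations are: 6·a + 155·b = 150;  155·a + 7235·b = 6944.
Eliminating b: 7235·(row 1) − 155·(row 2) gives 19385·a = 7235·150 − 155·6944 = 8930, so a = 1786/3877.
Then b = (6944 − 155·(1786/3877))/7235 = 18414/19385.
At t = 0: v̂ = (1786/3877)·(1) + (18414/19385)·(0) = 1786/3877.

v̂ = 0.461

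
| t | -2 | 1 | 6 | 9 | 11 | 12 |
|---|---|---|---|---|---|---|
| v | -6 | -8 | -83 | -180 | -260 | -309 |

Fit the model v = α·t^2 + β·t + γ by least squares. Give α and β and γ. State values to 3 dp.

The normal system MᵀM·[α, β, γ]ᵀ = Mᵀv is [[43251, 3997, 387]; [3997, 387, 37]; [387, 37, 6]]·[α, β, γ]ᵀ = [-93556, -8682, -846]ᵀ.
Solving the 3×3 system (Gaussian elimination) gives α = -1837111/933816, β = -581333/311272, γ = -302467/116727.

α = -1.967, β = -1.868, γ = -2.591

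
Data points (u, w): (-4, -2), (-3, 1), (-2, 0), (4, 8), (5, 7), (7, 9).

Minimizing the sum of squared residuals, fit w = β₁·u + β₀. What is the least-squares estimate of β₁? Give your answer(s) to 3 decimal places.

With design matrix A, AᵀA = [[119, 7]; [7, 6]] and Aᵀw = [135, 23]ᵀ.
Determinant 119·6 − 7² = 665.
β₁ = (135·6 − 7·23)/665 = 649/665; β₀ = (119·23 − 7·135)/665 = 256/95.

β₁ = 0.976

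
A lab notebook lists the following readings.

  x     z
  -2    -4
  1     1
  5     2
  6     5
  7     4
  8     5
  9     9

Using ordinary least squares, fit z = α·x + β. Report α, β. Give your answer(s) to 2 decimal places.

The normal system AᵀA·[α, β]ᵀ = Aᵀz is [[260, 34]; [34, 7]]·[α, β]ᵀ = [198, 22]ᵀ.
det = 260·7 − 34² = 664.
α = (198·7 − 34·22)/664 = 319/332; β = (260·22 − 34·198)/664 = -253/166.

α = 0.96, β = -1.52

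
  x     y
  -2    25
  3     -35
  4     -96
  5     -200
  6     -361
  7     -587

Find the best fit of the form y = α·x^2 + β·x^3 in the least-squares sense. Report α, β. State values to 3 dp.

The normal system MᵀM·[α, β]ᵀ = Mᵀy is [[4675, 28943]; [28943, 184819]]·[α, β]ᵀ = [-48510, -311606]ᵀ.
Eliminating β: 184819·(row 1) − 28943·(row 2) gives 26331576·α = 184819·(-48510) − 28943·(-311606) = 53242768, so α = 6655346/3291447.
Then β = ((-311606) − 28943·(6655346/3291447))/184819 = -6591640/3291447.

α = 2.022, β = -2.003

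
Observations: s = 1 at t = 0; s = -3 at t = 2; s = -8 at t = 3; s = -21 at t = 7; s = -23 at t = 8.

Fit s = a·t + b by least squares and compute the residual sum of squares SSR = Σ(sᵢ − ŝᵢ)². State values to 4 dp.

The normal system AᵀA·[a, b]ᵀ = Aᵀs is [[126, 20]; [20, 5]]·[a, b]ᵀ = [-361, -54]ᵀ.
Determinant 126·5 − 20² = 230.
a = ((-361)·5 − 20·(-54))/230 = -145/46; b = (126·(-54) − 20·(-361))/230 = 208/115.
Residuals: -93/115, 172/115, -81/230, -171/230, 47/115; SSR = 859/230.

SSR = 3.7348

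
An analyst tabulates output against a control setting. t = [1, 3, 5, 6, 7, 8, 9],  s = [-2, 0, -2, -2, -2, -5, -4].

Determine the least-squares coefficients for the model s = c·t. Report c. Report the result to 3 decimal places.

The normal system MᵀM·[c]ᵀ = Mᵀs is [[265]]·[c]ᵀ = [-114]ᵀ.
c = (-114)/265 = -0.430189.

c = -0.430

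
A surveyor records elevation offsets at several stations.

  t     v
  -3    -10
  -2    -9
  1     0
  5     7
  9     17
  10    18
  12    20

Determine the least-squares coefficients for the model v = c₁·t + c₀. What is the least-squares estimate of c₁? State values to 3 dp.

The normal equations are: 364·c₁ + 32·c₀ = 656;  32·c₁ + 7·c₀ = 43.
Determinant 364·7 − 32² = 1524.
c₁ = (656·7 − 32·43)/1524 = 268/127; c₀ = (364·43 − 32·656)/1524 = -445/127.

c₁ = 2.110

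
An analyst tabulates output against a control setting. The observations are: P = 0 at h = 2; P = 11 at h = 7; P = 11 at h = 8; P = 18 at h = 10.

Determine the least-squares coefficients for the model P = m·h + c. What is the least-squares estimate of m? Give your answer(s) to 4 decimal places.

m = 2.1583

Entries of AᵀA: Σh·h = 217, Σh = 27, Σ1 = 4.
Right-hand side: Σh·P = 345, ΣP = 40.
Eliminating c: 4·(row 1) − 27·(row 2) gives 139·m = 4·345 − 27·40 = 300, so m = 300/139.
Then c = (40 − 27·(300/139))/4 = -635/139.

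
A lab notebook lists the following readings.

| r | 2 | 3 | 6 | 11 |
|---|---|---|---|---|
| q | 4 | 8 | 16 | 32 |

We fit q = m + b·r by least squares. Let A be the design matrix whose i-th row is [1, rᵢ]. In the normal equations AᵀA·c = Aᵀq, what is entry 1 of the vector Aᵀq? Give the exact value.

60

Entry 1 ↔ basis 1, so (Aᵀq)_{1} = Σᵢ qᵢ = (1)·(4) + (1)·(8) + (1)·(16) + (1)·(32) = 60.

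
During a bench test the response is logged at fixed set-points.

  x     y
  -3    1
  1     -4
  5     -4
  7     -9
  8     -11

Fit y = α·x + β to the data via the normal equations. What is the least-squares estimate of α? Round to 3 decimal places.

α = -0.971

Setting ∂/∂α … = 0 gives: 148·α + 18·β = -178;  18·α + 5·β = -27.
(Σx·x = 148, Σx = 18, Σ1 = 5, Σx·y = -178, Σy = -27.)
det = 148·5 − 18² = 416.
α = ((-178)·5 − 18·(-27))/416 = -101/104; β = (148·(-27) − 18·(-178))/416 = -99/52.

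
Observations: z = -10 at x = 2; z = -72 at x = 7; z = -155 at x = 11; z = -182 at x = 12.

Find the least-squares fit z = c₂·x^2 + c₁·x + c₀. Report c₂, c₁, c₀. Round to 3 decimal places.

With design matrix A, AᵀA = [[37794, 3410, 318]; [3410, 318, 32]; [318, 32, 4]] and Aᵀz = [-48531, -4413, -419]ᵀ.
Inverting the 3×3 Gram matrix, [c₂, c₁, c₀]ᵀ = [-4969/5170, -9534/2585, 3011/2585]ᵀ.

c₂ = -0.961, c₁ = -3.688, c₀ = 1.165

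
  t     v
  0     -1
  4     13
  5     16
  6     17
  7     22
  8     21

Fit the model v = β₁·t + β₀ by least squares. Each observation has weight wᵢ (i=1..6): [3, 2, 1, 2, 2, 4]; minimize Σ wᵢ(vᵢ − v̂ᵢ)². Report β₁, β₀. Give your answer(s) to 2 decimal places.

β₁ = 2.84, β₀ = -0.03

From the data, Σwᵢ·t·t = 483, Σwᵢ·t = 71, Σwᵢ·1 = 14.
For XᵀWv: Σwᵢ·t·v = 1368, Σwᵢ·v = 201.
So XᵀWX·[β₁, β₀]ᵀ = XᵀWv: [[483, 71]; [71, 14]]·[β₁, β₀]ᵀ = [1368, 201]ᵀ.
det = 483·14 − 71² = 1721.
β₁ = (1368·14 − 71·201)/1721 = 4881/1721; β₀ = (483·201 − 71·1368)/1721 = -45/1721.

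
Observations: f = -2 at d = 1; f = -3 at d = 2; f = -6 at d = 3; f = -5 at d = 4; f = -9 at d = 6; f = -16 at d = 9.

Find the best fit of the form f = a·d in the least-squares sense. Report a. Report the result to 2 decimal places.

With design matrix A, AᵀA = [[147]] and Aᵀf = [-244]ᵀ.
Hence a = -244 / 147 ≈ -1.65986.

a = -1.66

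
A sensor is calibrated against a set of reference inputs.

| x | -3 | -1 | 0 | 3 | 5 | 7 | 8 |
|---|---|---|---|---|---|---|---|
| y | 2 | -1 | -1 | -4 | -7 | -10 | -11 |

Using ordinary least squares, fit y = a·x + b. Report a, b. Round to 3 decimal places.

a = -1.168, b = -1.401

The normal equations are: 157·a + 19·b = -210;  19·a + 7·b = -32.
(Σx·x = 157, Σx = 19, Σ1 = 7, Σx·y = -210, Σy = -32.)
Determinant 157·7 − 19² = 738.
a = ((-210)·7 − 19·(-32))/738 = -431/369; b = (157·(-32) − 19·(-210))/738 = -517/369.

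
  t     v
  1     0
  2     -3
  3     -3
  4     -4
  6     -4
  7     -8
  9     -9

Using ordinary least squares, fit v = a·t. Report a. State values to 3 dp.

a = -0.980

Setting ∂/∂a … = 0 gives: 196·a = -192.
a = (-192)/196 = -0.979592.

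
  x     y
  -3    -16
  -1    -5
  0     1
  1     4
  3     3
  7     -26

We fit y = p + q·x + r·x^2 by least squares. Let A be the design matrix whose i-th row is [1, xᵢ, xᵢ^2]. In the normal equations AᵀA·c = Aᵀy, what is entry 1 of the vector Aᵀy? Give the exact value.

Entry 1 ↔ basis 1, so (Aᵀy)_{1} = Σᵢ yᵢ = (1)·(-16) + (1)·(-5) + (1)·(1) + (1)·(4) + (1)·(3) + (1)·(-26) = -39.

-39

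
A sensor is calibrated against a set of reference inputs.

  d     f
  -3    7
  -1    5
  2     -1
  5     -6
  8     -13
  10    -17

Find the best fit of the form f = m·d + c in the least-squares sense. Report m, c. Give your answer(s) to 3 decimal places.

With design matrix A, AᵀA = [[203, 21]; [21, 6]] and Aᵀf = [-332, -25]ᵀ.
det = 203·6 − 21² = 777.
m = ((-332)·6 − 21·(-25))/777 = -489/259; c = (203·(-25) − 21·(-332))/777 = 271/111.

m = -1.888, c = 2.441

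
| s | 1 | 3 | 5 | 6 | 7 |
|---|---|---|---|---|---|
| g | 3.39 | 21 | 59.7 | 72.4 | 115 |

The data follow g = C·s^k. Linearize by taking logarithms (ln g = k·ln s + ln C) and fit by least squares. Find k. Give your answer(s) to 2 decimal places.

k = 1.78

Taking logs, ln g = k·ln s + ln C, so regress ln g on ln s.
Over the data: Σln s = 6.4457, Σ(ln s)² = 10.7942, Σln g = 17.3818, Σln s·ln g = 26.8322.
Normal system: [[10.7942, 6.4457]; [6.4457, 5]]·[k, ln C]ᵀ = [26.8322, 17.3818]ᵀ.
Δ = 10.7942·5 − (6.4457)² = 12.4237; k = (26.8322·5 − 6.4457·17.3818)/12.4237 = 1.78066, ln C = (10.7942·17.3818 − 6.4457·26.8322)/12.4237 = 1.18083.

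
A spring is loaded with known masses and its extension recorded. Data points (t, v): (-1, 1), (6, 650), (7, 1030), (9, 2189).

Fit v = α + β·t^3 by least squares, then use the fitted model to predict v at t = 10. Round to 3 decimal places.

XᵀX·[α, β]ᵀ = Xᵀv reads: 4·α + 1287·β = 3870;  1287·α + 695747·β = 2089470.
(Σ1 = 4, Σt^3 = 1287, Σt^3·t^3 = 695747, Σv = 3870, Σt^3·v = 2089470.)
Determinant 4·695747 − 1287² = 1126619.
α = (3870·695747 − 1287·2089470)/1126619 = 261000/86663; β = (4·2089470 − 1287·3870)/1126619 = 3377190/1126619.
At t = 10: v̂ = (261000/86663)·(1) + (3377190/1126619)·(1000) = 3380583000/1126619.

v̂ = 3000.644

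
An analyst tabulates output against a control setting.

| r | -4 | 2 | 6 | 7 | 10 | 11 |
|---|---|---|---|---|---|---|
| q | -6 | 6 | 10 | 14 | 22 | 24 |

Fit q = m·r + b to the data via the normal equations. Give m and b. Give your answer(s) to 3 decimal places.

Entries of MᵀM: Σr·r = 326, Σr = 32, Σ1 = 6.
And Σr·q = 678, Σq = 70.
So MᵀM·[m, b]ᵀ = Mᵀq: [[326, 32]; [32, 6]]·[m, b]ᵀ = [678, 70]ᵀ.
Eliminating b: 6·(row 1) − 32·(row 2) gives 932·m = 6·678 − 32·70 = 1828, so m = 457/233.
Then b = (70 − 32·(457/233))/6 = 281/233.

m = 1.961, b = 1.206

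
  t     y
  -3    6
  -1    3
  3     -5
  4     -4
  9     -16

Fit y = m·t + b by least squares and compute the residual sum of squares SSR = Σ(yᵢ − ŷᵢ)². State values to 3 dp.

Normal-equation sums: Σt·t = 116, Σt = 12, Σ1 = 5.
Right-hand side: Σt·y = -196, Σy = -16.
AᵀA·[m, b]ᵀ = Aᵀy becomes [[116, 12]; [12, 5]]·[m, b]ᵀ = [-196, -16]ᵀ.
Δ = 116·5 − 12² = 436.
m = ((-196)·5 − 12·(-16))/436 = -197/109; b = (116·(-16) − 12·(-196))/436 = 124/109.
Residuals: -61/109, 6/109, -78/109, 228/109, -95/109; SSR = 650/109.

SSR = 5.963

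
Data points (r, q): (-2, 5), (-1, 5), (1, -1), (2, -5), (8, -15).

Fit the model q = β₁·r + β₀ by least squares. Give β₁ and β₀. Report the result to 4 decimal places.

β₁ = -2.0980, β₀ = 1.1569

Compute the Gram sums: Σr·r = 74, Σr = 8, Σ1 = 5.
For Mᵀq: Σr·q = -146, Σq = -11.
MᵀM·[β₁, β₀]ᵀ = Mᵀq becomes [[74, 8]; [8, 5]]·[β₁, β₀]ᵀ = [-146, -11]ᵀ.
Determinant 74·5 − 8² = 306.
β₁ = ((-146)·5 − 8·(-11))/306 = -107/51; β₀ = (74·(-11) − 8·(-146))/306 = 59/51.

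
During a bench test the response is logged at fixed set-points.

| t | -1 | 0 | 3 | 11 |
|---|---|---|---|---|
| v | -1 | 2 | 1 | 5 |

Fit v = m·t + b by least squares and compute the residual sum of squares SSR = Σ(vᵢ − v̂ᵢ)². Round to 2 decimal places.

Forming AᵀA = [[131, 13]; [13, 4]] and Aᵀv = [59, 7]ᵀ gives AᵀA·[m, b]ᵀ = Aᵀv.
Eliminating b: 4·(row 1) − 13·(row 2) gives 355·m = 4·59 − 13·7 = 145, so m = 29/71.
Then b = (7 − 13·(29/71))/4 = 30/71.
Residuals: -72/71, 112/71, -46/71, 6/71; SSR = 280/71.

SSR = 3.94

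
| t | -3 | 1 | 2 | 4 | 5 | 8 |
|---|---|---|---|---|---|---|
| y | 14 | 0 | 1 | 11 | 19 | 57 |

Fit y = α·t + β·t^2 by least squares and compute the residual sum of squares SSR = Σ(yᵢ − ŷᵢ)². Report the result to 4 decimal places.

SSR = 0.5139

From the data, Σt·t = 119, Σt·t^2 = 683, Σt^2·t^2 = 5075.
And Σt·y = 555, Σt^2·y = 4429.
Eliminating β: 5075·(row 1) − 683·(row 2) gives 137436·α = 5075·555 − 683·4429 = -208382, so α = -104191/68718.
Then β = (4429 − 683·(-104191/68718))/5075 = 73993/68718.
Residuals: -211/881, 5033/11453, -9436/34359, -1871/11453, -11614/34359, 7451/34359; SSR = 17656/34359.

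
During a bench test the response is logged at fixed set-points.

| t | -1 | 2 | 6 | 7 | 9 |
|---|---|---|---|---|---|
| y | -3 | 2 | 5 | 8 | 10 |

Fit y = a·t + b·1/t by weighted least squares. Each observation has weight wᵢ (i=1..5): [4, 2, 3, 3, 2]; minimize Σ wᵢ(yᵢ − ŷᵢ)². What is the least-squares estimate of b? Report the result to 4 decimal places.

b = 1.7103

Normal-equation sums: Σwᵢ·t·t = 429, Σwᵢ·t·1/t = 14, Σwᵢ·1/t·1/t = 74129/15876.
And Σwᵢ·t·y = 458, Σwᵢ·1/t·y = 2791/126.
XᵀWX·[a, b]ᵀ = XᵀWy becomes [[429, 14]; [14, 74129/15876]]·[a, b]ᵀ = [458, 2791/126]ᵀ.
Δ = 429·(74129/15876) − 14² = 9563215/5292.
a = (458·(74129/15876) − 14·(2791/126))/(9563215/5292) = 29027758/28689645; b = (429·(2791/126) − 14·458)/(9563215/5292) = 16355934/9563215.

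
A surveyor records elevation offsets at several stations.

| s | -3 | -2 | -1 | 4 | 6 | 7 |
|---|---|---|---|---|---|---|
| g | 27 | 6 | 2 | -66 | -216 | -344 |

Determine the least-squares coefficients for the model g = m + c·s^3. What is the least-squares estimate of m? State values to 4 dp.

m = -0.6101

Compute the Gram sums: Σ1 = 6, Σs^3 = 587, Σs^3·s^3 = 169195.
Right-hand side: Σg = -591, Σs^3·g = -169651.
AᵀA·[m, c]ᵀ = Aᵀg becomes [[6, 587]; [587, 169195]]·[m, c]ᵀ = [-591, -169651]ᵀ.
Δ = 6·169195 − 587² = 670601.
m = ((-591)·169195 − 587·(-169651))/670601 = -409108/670601; c = (6·(-169651) − 587·(-591))/670601 = -670989/670601.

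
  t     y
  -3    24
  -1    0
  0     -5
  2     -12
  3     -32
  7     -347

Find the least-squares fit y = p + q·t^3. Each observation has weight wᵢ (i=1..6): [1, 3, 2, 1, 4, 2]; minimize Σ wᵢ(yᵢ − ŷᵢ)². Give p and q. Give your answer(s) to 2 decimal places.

Sums needed: Σwᵢ·1 = 13, Σwᵢ·t^3 = 772, Σwᵢ·t^3·t^3 = 239010.
For AᵀWy: Σwᵢ·y = -820, Σwᵢ·t^3·y = -242242.
AᵀWA·[p, q]ᵀ = AᵀWy becomes [[13, 772]; [772, 239010]]·[p, q]ᵀ = [-820, -242242]ᵀ.
Eliminating q: 239010·(row 1) − 772·(row 2) gives 2511146·p = 239010·(-820) − 772·(-242242) = -8977376, so p = -4488688/1255573.
Then q = ((-242242) − 772·(-4488688/1255573))/239010 = -1258053/1255573.

p = -3.58, q = -1.00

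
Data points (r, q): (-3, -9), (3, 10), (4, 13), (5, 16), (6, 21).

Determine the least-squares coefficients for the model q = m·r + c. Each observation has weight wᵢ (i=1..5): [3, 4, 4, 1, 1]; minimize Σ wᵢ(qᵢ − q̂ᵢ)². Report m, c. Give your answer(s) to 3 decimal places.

m = 3.196, c = 0.470

Normal-equation sums: Σwᵢ·r·r = 188, Σwᵢ·r = 30, Σwᵢ·1 = 13.
Right-hand side: Σwᵢ·r·q = 615, Σwᵢ·q = 102.
XᵀWX·[m, c]ᵀ = XᵀWq becomes [[188, 30]; [30, 13]]·[m, c]ᵀ = [615, 102]ᵀ.
det = 188·13 − 30² = 1544.
m = (615·13 − 30·102)/1544 = 4935/1544; c = (188·102 − 30·615)/1544 = 363/772.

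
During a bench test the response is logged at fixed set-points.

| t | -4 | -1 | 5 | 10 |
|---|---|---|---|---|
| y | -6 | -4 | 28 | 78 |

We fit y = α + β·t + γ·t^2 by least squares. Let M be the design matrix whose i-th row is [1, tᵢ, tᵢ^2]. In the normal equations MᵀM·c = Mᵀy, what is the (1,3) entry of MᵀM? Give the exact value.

Row 1 ↔ basis 1, column 3 ↔ basis t^2, so (MᵀM)_{1,3} = Σᵢ t^2 = (1)·(16) + (1)·(1) + (1)·(25) + (1)·(100) = 142.

142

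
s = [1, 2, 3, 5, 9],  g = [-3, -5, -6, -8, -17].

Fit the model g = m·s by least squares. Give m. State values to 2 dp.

Entries of MᵀM: Σs·s = 120.
And Σs·g = -224.
MᵀM·[m]ᵀ = Mᵀg becomes [[120]]·[m]ᵀ = [-224]ᵀ.
m = (-224)/120 = -1.86667.

m = -1.87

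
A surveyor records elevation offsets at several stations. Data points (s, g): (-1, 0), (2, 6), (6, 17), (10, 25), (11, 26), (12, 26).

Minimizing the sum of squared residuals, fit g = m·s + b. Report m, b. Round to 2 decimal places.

m = 2.12, b = 2.54

Entries of AᵀA: Σs·s = 406, Σs = 40, Σ1 = 6.
For Aᵀg: Σs·g = 962, Σg = 100.
So AᵀA·[m, b]ᵀ = Aᵀg: [[406, 40]; [40, 6]]·[m, b]ᵀ = [962, 100]ᵀ.
Eliminating b: 6·(row 1) − 40·(row 2) gives 836·m = 6·962 − 40·100 = 1772, so m = 443/209.
Then b = (100 − 40·(443/209))/6 = 530/209.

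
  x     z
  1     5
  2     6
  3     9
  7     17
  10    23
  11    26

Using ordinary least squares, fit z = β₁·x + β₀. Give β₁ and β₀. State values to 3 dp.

β₁ = 2.099, β₀ = 2.442

Entries of MᵀM: Σx·x = 284, Σx = 34, Σ1 = 6.
Right-hand side: Σx·z = 679, Σz = 86.
So MᵀM·[β₁, β₀]ᵀ = Mᵀz: [[284, 34]; [34, 6]]·[β₁, β₀]ᵀ = [679, 86]ᵀ.
det = 284·6 − 34² = 548.
β₁ = (679·6 − 34·86)/548 = 575/274; β₀ = (284·86 − 34·679)/548 = 669/274.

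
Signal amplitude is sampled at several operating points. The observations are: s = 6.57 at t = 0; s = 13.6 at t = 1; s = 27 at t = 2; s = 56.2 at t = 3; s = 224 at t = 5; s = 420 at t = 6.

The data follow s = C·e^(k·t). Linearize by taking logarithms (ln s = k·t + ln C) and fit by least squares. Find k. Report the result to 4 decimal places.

Let Y = ln s. Fitting Y = k·t + ln C by least squares:
Sums: Σt = 17.0000, Σ(t)² = 75.0000, Σln s = 23.2692, Σt·ln s = 84.5883.
Normal system: [[75.0000, 17.0000]; [17.0000, 6]]·[k, ln C]ᵀ = [84.5883, 23.2692]ᵀ.
Δ = 75.0000·6 − (17.0000)² = 161.0000; k = (84.5883·6 − 17.0000·23.2692)/161.0000 = 0.69536, ln C = (75.0000·23.2692 − 17.0000·84.5883)/161.0000 = 1.90803.

k = 0.6954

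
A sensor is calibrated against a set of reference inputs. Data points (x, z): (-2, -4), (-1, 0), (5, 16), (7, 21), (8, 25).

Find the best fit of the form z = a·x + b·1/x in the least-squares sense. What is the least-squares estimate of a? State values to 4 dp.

a = 3.1599

With design matrix A, AᵀA = [[143, 5]; [5, 103961/78400]] and Aᵀz = [435, 453/40]ᵀ.
Δ = 143·(103961/78400) − 5² = 12906423/78400.
a = (435·(103961/78400) − 5·(453/40))/(12906423/78400) = 4531515/1434047; b = (143·(453/40) − 5·435)/(12906423/78400) = -4839240/1434047.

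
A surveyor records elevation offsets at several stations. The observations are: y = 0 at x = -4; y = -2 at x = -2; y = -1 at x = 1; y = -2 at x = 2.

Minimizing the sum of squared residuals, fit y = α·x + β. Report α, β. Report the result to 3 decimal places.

Setting ∂/∂α … = 0 gives: 25·α + (-3)·β = -1;  (-3)·α + 4·β = -5.
Δ = 25·4 − (-3)² = 91.
α = ((-1)·4 − (-3)·(-5))/91 = -19/91; β = (25·(-5) − (-3)·(-1))/91 = -128/91.

α = -0.209, β = -1.407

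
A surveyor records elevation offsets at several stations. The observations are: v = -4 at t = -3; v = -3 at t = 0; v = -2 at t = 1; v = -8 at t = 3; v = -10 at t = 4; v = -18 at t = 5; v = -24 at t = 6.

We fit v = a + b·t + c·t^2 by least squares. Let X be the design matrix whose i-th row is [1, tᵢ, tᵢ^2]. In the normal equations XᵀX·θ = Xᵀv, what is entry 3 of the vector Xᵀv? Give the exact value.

-1584

Entry 3 ↔ basis t^2, so (Xᵀv)_{3} = Σᵢ (t^2)·vᵢ = (9)·(-4) + (0)·(-3) + (1)·(-2) + (9)·(-8) + (16)·(-10) + (25)·(-18) + (36)·(-24) = -1584.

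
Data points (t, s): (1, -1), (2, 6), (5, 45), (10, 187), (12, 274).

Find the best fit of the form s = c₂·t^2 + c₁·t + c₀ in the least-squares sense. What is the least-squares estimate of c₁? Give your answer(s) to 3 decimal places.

c₁ = -0.591

Normal-equation sums: Σt^2·t^2 = 31378, Σt^2·t = 2862, Σt^2 = 274, Σt·t = 274, Σt = 30, Σ1 = 5.
And Σt^2·s = 59304, Σt·s = 5394, Σs = 511.
MᵀM·[c₂, c₁, c₀]ᵀ = Mᵀs becomes [[31378, 2862, 274]; [2862, 274, 30]; [274, 30, 5]]·[c₂, c₁, c₀]ᵀ = [59304, 5394, 511]ᵀ.
Inverting the 3×3 Gram matrix, [c₂, c₁, c₀]ᵀ = [133511/68224, -40329/68224, -6371/4264]ᵀ.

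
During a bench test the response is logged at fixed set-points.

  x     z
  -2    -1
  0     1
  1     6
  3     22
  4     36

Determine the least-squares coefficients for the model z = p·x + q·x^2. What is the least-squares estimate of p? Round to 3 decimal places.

Setting ∂/∂p … = 0 gives: 30·p + 84·q = 218;  84·p + 354·q = 776.
(Σx·x = 30, Σx·x^2 = 84, Σx^2·x^2 = 354, Σx·z = 218, Σx^2·z = 776.)
Determinant 30·354 − 84² = 3564.
p = (218·354 − 84·776)/3564 = 37/11; q = (30·776 − 84·218)/3564 = 46/33.

p = 3.364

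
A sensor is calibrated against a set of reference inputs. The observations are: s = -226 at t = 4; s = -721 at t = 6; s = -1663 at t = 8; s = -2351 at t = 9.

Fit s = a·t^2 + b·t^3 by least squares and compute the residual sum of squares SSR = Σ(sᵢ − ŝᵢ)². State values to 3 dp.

SSR = 7.340

XᵀX·[a, b]ᵀ = Xᵀs reads: 12209·a + 100617·b = -326435;  100617·a + 844337·b = -2735535.
(Σt^2·t^2 = 12209, Σt^2·t^3 = 100617, Σt^3·t^3 = 844337, Σt^2·s = -326435, Σt^3·s = -2735535.)
Δ = 12209·844337 − 100617² = 184729744.
a = ((-326435)·844337 − 100617·(-2735535))/184729744 = -94955875/46182436; b = (12209·(-2735535) − 100617·(-326435))/184729744 = -138309105/46182436.
Residuals: -16538454/11545609, -1089544/11545609, 726183/372439, -14035904/11545609; SSR = 84749933/11545609.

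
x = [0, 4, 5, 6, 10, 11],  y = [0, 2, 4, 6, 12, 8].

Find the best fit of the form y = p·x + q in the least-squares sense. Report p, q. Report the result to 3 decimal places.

The normal equations are: 298·p + 36·q = 272;  36·p + 6·q = 32.
Eliminating q: 6·(row 1) − 36·(row 2) gives 492·p = 6·272 − 36·32 = 480, so p = 40/41.
Then q = (32 − 36·(40/41))/6 = -64/123.

p = 0.976, q = -0.520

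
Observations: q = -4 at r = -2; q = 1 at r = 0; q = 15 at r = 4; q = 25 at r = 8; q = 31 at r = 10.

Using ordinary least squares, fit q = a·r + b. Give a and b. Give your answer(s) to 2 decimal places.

The normal system AᵀA·[a, b]ᵀ = Aᵀq is [[184, 20]; [20, 5]]·[a, b]ᵀ = [578, 68]ᵀ.
det = 184·5 − 20² = 520.
a = (578·5 − 20·68)/520 = 153/52; b = (184·68 − 20·578)/520 = 119/65.

a = 2.94, b = 1.83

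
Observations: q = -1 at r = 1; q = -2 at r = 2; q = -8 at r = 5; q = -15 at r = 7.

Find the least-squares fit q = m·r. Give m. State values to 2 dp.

m = -1.90

The normal equations are: 79·m = -150.
Hence m = -150 / 79 ≈ -1.89873.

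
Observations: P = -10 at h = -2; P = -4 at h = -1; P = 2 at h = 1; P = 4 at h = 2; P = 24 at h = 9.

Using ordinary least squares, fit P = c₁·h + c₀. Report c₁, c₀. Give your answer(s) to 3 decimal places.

c₁ = 2.957, c₀ = -2.123

With design matrix X, XᵀX = [[91, 9]; [9, 5]] and XᵀP = [250, 16]ᵀ.
Eliminating c₀: 5·(row 1) − 9·(row 2) gives 374·c₁ = 5·250 − 9·16 = 1106, so c₁ = 553/187.
Then c₀ = (16 − 9·(553/187))/5 = -397/187.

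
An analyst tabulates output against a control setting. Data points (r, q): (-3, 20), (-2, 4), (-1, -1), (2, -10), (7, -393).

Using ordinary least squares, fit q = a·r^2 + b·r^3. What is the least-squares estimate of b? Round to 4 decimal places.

Setting ∂/∂a … = 0 gives: 2515·a + 16563·b = -19102;  16563·a + 118507·b = -135450.
(Σr^2·r^2 = 2515, Σr^2·r^3 = 16563, Σr^3·r^3 = 118507, Σr^2·q = -19102, Σr^3·q = -135450.)
Eliminating b: 118507·(row 1) − 16563·(row 2) gives 23712136·a = 118507·(-19102) − 16563·(-135450) = -20262364, so a = -5065591/5928034.
Then b = ((-135450) − 16563·(-5065591/5928034))/118507 = -6067581/5928034.

b = -1.0235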